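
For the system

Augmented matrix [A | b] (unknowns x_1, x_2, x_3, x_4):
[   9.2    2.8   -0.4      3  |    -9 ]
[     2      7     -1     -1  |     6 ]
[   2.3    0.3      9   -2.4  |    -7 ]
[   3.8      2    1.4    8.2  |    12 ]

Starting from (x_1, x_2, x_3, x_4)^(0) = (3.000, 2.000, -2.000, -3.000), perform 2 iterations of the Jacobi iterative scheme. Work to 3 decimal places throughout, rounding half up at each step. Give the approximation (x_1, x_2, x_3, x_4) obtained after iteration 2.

Iteration 1:
  x_1 = (-9 - (2.8)·2.000 - (-0.4)·-2.000 - (3)·-3.000) / (9.2) = -0.696
  x_2 = (6 - (2)·3.000 - (-1)·-2.000 - (-1)·-3.000) / (7) = -0.714
  x_3 = (-7 - (2.3)·3.000 - (0.3)·2.000 - (-2.4)·-3.000) / (9) = -2.411
  x_4 = (12 - (3.8)·3.000 - (2)·2.000 - (1.4)·-2.000) / (8.2) = -0.073
Iteration 2:
  x_1 = (-9 - (2.8)·-0.714 - (-0.4)·-2.411 - (3)·-0.073) / (9.2) = -0.842
  x_2 = (6 - (2)·-0.696 - (-1)·-2.411 - (-1)·-0.073) / (7) = 0.701
  x_3 = (-7 - (2.3)·-0.696 - (0.3)·-0.714 - (-2.4)·-0.073) / (9) = -0.596
  x_4 = (12 - (3.8)·-0.696 - (2)·-0.714 - (1.4)·-2.411) / (8.2) = 2.372

(-0.842, 0.701, -0.596, 2.372)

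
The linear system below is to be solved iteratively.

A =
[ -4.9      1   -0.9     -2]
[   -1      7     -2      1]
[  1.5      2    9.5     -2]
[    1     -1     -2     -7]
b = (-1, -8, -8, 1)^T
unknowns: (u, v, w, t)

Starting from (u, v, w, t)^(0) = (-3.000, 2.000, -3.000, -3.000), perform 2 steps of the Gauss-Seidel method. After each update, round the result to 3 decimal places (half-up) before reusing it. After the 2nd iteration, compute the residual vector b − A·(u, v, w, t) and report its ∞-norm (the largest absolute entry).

Iteration 1:
  u = (-1 - (1)·2.000 - (-0.9)·-3.000 - (-2)·-3.000) / (-4.9) = 2.388
  v = (-8 - (-1)·2.388 - (-2)·-3.000 - (1)·-3.000) / (7) = -1.230
  w = (-8 - (1.5)·2.388 - (2)·-1.230 - (-2)·-3.000) / (9.5) = -1.592
  t = (1 - (1)·2.388 - (-1)·-1.230 - (-2)·-1.592) / (-7) = 0.829
Iteration 2:
  u = (-1 - (1)·-1.230 - (-0.9)·-1.592 - (-2)·0.829) / (-4.9) = -0.093
  v = (-8 - (-1)·-0.093 - (-2)·-1.592 - (1)·0.829) / (7) = -1.729
  w = (-8 - (1.5)·-0.093 - (2)·-1.729 - (-2)·0.829) / (9.5) = -0.289
  t = (1 - (1)·-0.093 - (-1)·-1.729 - (-2)·-0.289) / (-7) = 0.173
Residual b − A·x = (0.359, 3.259, -1.311, -0.003); ∞-norm = 3.259

3.259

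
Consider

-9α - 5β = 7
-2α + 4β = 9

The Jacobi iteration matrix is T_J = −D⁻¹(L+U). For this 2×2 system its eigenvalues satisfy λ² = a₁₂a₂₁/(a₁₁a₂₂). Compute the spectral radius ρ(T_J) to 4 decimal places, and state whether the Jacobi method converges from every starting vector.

0.5270

a₁₂a₂₁/(a₁₁a₂₂) = (-5)·(-2) / ((-9)·(4)) = -0.277778
ρ = √|-0.277778| = √0.277778 = 0.5270
ρ < 1, so Jacobi converges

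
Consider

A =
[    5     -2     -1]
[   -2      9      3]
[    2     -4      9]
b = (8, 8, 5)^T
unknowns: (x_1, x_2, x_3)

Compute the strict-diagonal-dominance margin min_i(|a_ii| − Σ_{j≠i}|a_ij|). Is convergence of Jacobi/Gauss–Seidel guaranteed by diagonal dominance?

2

row 1: |5| − (2+1) = 2
row 2: |9| − (2+3) = 4
row 3: |9| − (2+4) = 3
minimum over rows = 2 → strictly diagonally dominant (convergence guaranteed)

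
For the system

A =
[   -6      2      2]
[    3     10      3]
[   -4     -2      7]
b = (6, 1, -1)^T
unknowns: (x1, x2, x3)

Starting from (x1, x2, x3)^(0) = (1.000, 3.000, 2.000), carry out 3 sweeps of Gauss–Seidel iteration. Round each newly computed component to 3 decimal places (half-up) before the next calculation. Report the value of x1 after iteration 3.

-1.085

Iteration 1:
  x1 = (6 - (2)·3.000 - (2)·2.000) / (-6) = 0.667
  x2 = (1 - (3)·0.667 - (3)·2.000) / (10) = -0.700
  x3 = (-1 - (-4)·0.667 - (-2)·-0.700) / (7) = 0.038
Iteration 2:
  x1 = (6 - (2)·-0.700 - (2)·0.038) / (-6) = -1.221
  x2 = (1 - (3)·-1.221 - (3)·0.038) / (10) = 0.455
  x3 = (-1 - (-4)·-1.221 - (-2)·0.455) / (7) = -0.711
Iteration 3:
  x1 = (6 - (2)·0.455 - (2)·-0.711) / (-6) = -1.085
  x2 = (1 - (3)·-1.085 - (3)·-0.711) / (10) = 0.639
  x3 = (-1 - (-4)·-1.085 - (-2)·0.639) / (7) = -0.580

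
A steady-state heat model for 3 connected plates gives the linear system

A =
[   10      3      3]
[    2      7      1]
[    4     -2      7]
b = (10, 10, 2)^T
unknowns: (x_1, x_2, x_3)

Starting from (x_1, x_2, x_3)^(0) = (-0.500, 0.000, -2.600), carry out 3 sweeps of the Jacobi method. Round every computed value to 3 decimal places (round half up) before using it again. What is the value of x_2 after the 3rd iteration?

1.383

Iteration 1:
  x_1 = (10 - (3)·0.000 - (3)·-2.600) / (10) = 1.780
  x_2 = (10 - (2)·-0.500 - (1)·-2.600) / (7) = 1.943
  x_3 = (2 - (4)·-0.500 - (-2)·0.000) / (7) = 0.571
Iteration 2:
  x_1 = (10 - (3)·1.943 - (3)·0.571) / (10) = 0.246
  x_2 = (10 - (2)·1.780 - (1)·0.571) / (7) = 0.838
  x_3 = (2 - (4)·1.780 - (-2)·1.943) / (7) = -0.176
Iteration 3:
  x_1 = (10 - (3)·0.838 - (3)·-0.176) / (10) = 0.801
  x_2 = (10 - (2)·0.246 - (1)·-0.176) / (7) = 1.383
  x_3 = (2 - (4)·0.246 - (-2)·0.838) / (7) = 0.385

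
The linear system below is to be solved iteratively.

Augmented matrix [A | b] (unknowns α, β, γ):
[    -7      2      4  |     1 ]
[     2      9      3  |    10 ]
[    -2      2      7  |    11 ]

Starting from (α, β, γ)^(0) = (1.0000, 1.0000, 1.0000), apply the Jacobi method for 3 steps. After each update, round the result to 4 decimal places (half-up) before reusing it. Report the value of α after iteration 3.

Iteration 1:
  α = (1 - (2)·1.0000 - (4)·1.0000) / (-7) = 0.7143
  β = (10 - (2)·1.0000 - (3)·1.0000) / (9) = 0.5556
  γ = (11 - (-2)·1.0000 - (2)·1.0000) / (7) = 1.5714
Iteration 2:
  α = (1 - (2)·0.5556 - (4)·1.5714) / (-7) = 0.9138
  β = (10 - (2)·0.7143 - (3)·1.5714) / (9) = 0.4286
  γ = (11 - (-2)·0.7143 - (2)·0.5556) / (7) = 1.6168
Iteration 3:
  α = (1 - (2)·0.4286 - (4)·1.6168) / (-7) = 0.9035
  β = (10 - (2)·0.9138 - (3)·1.6168) / (9) = 0.3691
  γ = (11 - (-2)·0.9138 - (2)·0.4286) / (7) = 1.7101

0.9035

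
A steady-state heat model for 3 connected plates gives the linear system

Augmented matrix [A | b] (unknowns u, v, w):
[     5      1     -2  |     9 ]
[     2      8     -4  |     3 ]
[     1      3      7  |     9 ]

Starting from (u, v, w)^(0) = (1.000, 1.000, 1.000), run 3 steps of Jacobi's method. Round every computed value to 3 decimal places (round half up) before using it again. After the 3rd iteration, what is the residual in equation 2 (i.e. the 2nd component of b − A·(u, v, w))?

0.524

Iteration 1:
  u = (9 - (1)·1.000 - (-2)·1.000) / (5) = 2.000
  v = (3 - (2)·1.000 - (-4)·1.000) / (8) = 0.625
  w = (9 - (1)·1.000 - (3)·1.000) / (7) = 0.714
Iteration 2:
  u = (9 - (1)·0.625 - (-2)·0.714) / (5) = 1.961
  v = (3 - (2)·2.000 - (-4)·0.714) / (8) = 0.232
  w = (9 - (1)·2.000 - (3)·0.625) / (7) = 0.732
Iteration 3:
  u = (9 - (1)·0.232 - (-2)·0.732) / (5) = 2.046
  v = (3 - (2)·1.961 - (-4)·0.732) / (8) = 0.251
  w = (9 - (1)·1.961 - (3)·0.232) / (7) = 0.906
Residual b − A·x = (0.331, 0.524, -0.141)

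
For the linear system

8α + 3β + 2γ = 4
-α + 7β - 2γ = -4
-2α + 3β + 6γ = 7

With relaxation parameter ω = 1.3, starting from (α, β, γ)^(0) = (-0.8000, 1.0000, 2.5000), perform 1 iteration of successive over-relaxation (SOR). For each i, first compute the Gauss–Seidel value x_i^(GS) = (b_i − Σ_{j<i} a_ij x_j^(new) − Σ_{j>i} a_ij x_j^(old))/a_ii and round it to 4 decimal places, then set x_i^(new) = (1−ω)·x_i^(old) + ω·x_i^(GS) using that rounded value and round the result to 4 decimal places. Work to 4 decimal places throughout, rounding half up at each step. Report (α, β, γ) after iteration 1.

Iteration 1:
  α: GS value = (4 - (3)·1.0000 - (2)·2.5000) / (8) = -0.5000;  α ← (1−ω)·-0.8000 + ω·-0.5000 = -0.4100
  β: GS value = (-4 - (-1)·-0.4100 - (-2)·2.5000) / (7) = 0.0843;  β ← (1−ω)·1.0000 + ω·0.0843 = -0.1904
  γ: GS value = (7 - (-2)·-0.4100 - (3)·-0.1904) / (6) = 1.1252;  γ ← (1−ω)·2.5000 + ω·1.1252 = 0.7128

(-0.4100, -0.1904, 0.7128)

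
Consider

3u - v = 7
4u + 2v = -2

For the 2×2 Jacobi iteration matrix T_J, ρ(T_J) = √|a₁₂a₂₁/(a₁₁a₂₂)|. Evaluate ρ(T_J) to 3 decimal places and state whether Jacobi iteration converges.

0.816

a₁₂a₂₁/(a₁₁a₂₂) = (-1)·(4) / ((3)·(2)) = -0.666667
ρ = √|-0.666667| = √0.666667 = 0.816
ρ < 1, so Jacobi converges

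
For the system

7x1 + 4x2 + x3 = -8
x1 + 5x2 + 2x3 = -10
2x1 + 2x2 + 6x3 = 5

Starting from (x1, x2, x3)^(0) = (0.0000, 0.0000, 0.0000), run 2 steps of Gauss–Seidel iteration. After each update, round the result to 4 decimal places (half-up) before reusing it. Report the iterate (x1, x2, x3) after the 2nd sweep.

Iteration 1:
  x1 = (-8 - (4)·0.0000 - (1)·0.0000) / (7) = -1.1429
  x2 = (-10 - (1)·-1.1429 - (2)·0.0000) / (5) = -1.7714
  x3 = (5 - (2)·-1.1429 - (2)·-1.7714) / (6) = 1.8048
Iteration 2:
  x1 = (-8 - (4)·-1.7714 - (1)·1.8048) / (7) = -0.3885
  x2 = (-10 - (1)·-0.3885 - (2)·1.8048) / (5) = -2.6442
  x3 = (5 - (2)·-0.3885 - (2)·-2.6442) / (6) = 1.8442

(-0.3885, -2.6442, 1.8442)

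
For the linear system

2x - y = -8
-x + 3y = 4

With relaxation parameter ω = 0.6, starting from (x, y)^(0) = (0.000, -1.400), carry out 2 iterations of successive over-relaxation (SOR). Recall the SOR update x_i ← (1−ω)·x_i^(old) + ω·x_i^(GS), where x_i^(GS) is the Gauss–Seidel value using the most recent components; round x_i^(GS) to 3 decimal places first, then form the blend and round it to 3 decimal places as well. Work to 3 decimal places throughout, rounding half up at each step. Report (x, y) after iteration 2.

(-3.625, -0.055)

Iteration 1:
  x: GS value = (-8 - (-1)·-1.400) / (2) = -4.700;  x ← (1−ω)·0.000 + ω·-4.700 = -2.820
  y: GS value = (4 - (-1)·-2.820) / (3) = 0.393;  y ← (1−ω)·-1.400 + ω·0.393 = -0.324
Iteration 2:
  x: GS value = (-8 - (-1)·-0.324) / (2) = -4.162;  x ← (1−ω)·-2.820 + ω·-4.162 = -3.625
  y: GS value = (4 - (-1)·-3.625) / (3) = 0.125;  y ← (1−ω)·-0.324 + ω·0.125 = -0.055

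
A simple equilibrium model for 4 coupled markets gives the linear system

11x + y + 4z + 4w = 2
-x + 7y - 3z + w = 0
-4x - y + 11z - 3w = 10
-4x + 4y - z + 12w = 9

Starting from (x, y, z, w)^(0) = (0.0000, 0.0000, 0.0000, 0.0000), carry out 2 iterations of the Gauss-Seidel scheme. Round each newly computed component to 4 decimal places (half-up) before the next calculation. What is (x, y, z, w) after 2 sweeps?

Iteration 1:
  x = (2 - (1)·0.0000 - (4)·0.0000 - (4)·0.0000) / (11) = 0.1818
  y = (0 - (-1)·0.1818 - (-3)·0.0000 - (1)·0.0000) / (7) = 0.0260
  z = (10 - (-4)·0.1818 - (-1)·0.0260 - (-3)·0.0000) / (11) = 0.9776
  w = (9 - (-4)·0.1818 - (4)·0.0260 - (-1)·0.9776) / (12) = 0.8834
Iteration 2:
  x = (2 - (1)·0.0260 - (4)·0.9776 - (4)·0.8834) / (11) = -0.4973
  y = (0 - (-1)·-0.4973 - (-3)·0.9776 - (1)·0.8834) / (7) = 0.2217
  z = (10 - (-4)·-0.4973 - (-1)·0.2217 - (-3)·0.8834) / (11) = 0.9893
  w = (9 - (-4)·-0.4973 - (4)·0.2217 - (-1)·0.9893) / (12) = 0.5928

(-0.4973, 0.2217, 0.9893, 0.5928)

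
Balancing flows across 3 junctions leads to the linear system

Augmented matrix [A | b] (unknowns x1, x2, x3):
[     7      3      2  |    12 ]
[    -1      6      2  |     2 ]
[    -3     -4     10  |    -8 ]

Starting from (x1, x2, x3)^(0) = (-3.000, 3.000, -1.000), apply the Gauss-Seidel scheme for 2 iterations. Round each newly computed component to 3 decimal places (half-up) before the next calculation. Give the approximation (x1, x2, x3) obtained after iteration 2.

(1.455, 0.666, -0.097)

Iteration 1:
  x1 = (12 - (3)·3.000 - (2)·-1.000) / (7) = 0.714
  x2 = (2 - (-1)·0.714 - (2)·-1.000) / (6) = 0.786
  x3 = (-8 - (-3)·0.714 - (-4)·0.786) / (10) = -0.271
Iteration 2:
  x1 = (12 - (3)·0.786 - (2)·-0.271) / (7) = 1.455
  x2 = (2 - (-1)·1.455 - (2)·-0.271) / (6) = 0.666
  x3 = (-8 - (-3)·1.455 - (-4)·0.666) / (10) = -0.097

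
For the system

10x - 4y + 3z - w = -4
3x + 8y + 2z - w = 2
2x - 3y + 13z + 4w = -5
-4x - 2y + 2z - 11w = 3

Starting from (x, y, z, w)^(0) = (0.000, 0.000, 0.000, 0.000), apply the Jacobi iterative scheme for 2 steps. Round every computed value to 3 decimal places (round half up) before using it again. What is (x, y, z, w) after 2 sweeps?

(-0.212, 0.462, -0.181, -0.243)

Iteration 1:
  x = (-4 - (-4)·0.000 - (3)·0.000 - (-1)·0.000) / (10) = -0.400
  y = (2 - (3)·0.000 - (2)·0.000 - (-1)·0.000) / (8) = 0.250
  z = (-5 - (2)·0.000 - (-3)·0.000 - (4)·0.000) / (13) = -0.385
  w = (3 - (-4)·0.000 - (-2)·0.000 - (2)·0.000) / (-11) = -0.273
Iteration 2:
  x = (-4 - (-4)·0.250 - (3)·-0.385 - (-1)·-0.273) / (10) = -0.212
  y = (2 - (3)·-0.400 - (2)·-0.385 - (-1)·-0.273) / (8) = 0.462
  z = (-5 - (2)·-0.400 - (-3)·0.250 - (4)·-0.273) / (13) = -0.181
  w = (3 - (-4)·-0.400 - (-2)·0.250 - (2)·-0.385) / (-11) = -0.243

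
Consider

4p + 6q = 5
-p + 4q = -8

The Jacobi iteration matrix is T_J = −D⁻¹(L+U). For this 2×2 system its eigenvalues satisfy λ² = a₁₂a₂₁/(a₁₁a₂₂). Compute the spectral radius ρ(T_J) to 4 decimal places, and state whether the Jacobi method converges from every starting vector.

a₁₂a₂₁/(a₁₁a₂₂) = (6)·(-1) / ((4)·(4)) = -0.375000
ρ = √|-0.375000| = √0.375000 = 0.6124
ρ < 1, so Jacobi converges

0.6124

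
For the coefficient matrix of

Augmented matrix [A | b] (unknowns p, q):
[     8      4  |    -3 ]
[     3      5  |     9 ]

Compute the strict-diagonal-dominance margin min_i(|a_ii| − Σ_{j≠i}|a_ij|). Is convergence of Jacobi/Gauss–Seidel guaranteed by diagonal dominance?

2

row 1: |8| − (4) = 4
row 2: |5| − (3) = 2
minimum over rows = 2 → strictly diagonally dominant (convergence guaranteed)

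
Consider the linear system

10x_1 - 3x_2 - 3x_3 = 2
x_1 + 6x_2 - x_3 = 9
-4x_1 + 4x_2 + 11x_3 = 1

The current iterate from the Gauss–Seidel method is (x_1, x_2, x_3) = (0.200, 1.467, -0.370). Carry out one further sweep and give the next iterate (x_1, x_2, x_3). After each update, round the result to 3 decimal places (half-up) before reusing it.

One sweep:
  x_1 = (2 - (-3)·1.467 - (-3)·-0.370) / (10) = 0.529
  x_2 = (9 - (1)·0.529 - (-1)·-0.370) / (6) = 1.350
  x_3 = (1 - (-4)·0.529 - (4)·1.350) / (11) = -0.208

(0.529, 1.350, -0.208)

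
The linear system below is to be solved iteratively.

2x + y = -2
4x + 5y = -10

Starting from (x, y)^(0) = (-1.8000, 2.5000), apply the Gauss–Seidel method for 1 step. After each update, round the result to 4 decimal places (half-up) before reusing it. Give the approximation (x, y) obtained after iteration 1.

Iteration 1:
  x = (-2 - (1)·2.5000) / (2) = -2.2500
  y = (-10 - (4)·-2.2500) / (5) = -0.2000

(-2.2500, -0.2000)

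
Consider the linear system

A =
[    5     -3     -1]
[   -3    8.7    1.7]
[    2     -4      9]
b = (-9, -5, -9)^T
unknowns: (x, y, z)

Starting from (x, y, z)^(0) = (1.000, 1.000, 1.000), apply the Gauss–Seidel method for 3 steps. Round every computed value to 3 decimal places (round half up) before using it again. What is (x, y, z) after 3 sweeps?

(-2.750, -1.336, -0.983)

Iteration 1:
  x = (-9 - (-3)·1.000 - (-1)·1.000) / (5) = -1.000
  y = (-5 - (-3)·-1.000 - (1.7)·1.000) / (8.7) = -1.115
  z = (-9 - (2)·-1.000 - (-4)·-1.115) / (9) = -1.273
Iteration 2:
  x = (-9 - (-3)·-1.115 - (-1)·-1.273) / (5) = -2.724
  y = (-5 - (-3)·-2.724 - (1.7)·-1.273) / (8.7) = -1.265
  z = (-9 - (2)·-2.724 - (-4)·-1.265) / (9) = -0.957
Iteration 3:
  x = (-9 - (-3)·-1.265 - (-1)·-0.957) / (5) = -2.750
  y = (-5 - (-3)·-2.750 - (1.7)·-0.957) / (8.7) = -1.336
  z = (-9 - (2)·-2.750 - (-4)·-1.336) / (9) = -0.983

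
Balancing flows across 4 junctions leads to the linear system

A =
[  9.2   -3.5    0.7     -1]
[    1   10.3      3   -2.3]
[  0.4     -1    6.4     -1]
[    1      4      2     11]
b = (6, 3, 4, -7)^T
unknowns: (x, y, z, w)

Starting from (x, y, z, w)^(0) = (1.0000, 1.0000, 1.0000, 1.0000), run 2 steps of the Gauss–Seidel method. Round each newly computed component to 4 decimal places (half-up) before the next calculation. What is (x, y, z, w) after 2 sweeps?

(0.5431, -0.1783, 0.4210, -0.6974)

Iteration 1:
  x = (6 - (-3.5)·1.0000 - (0.7)·1.0000 - (-1)·1.0000) / (9.2) = 1.0652
  y = (3 - (1)·1.0652 - (3)·1.0000 - (-2.3)·1.0000) / (10.3) = 0.1199
  z = (4 - (0.4)·1.0652 - (-1)·0.1199 - (-1)·1.0000) / (6.4) = 0.7334
  w = (-7 - (1)·1.0652 - (4)·0.1199 - (2)·0.7334) / (11) = -0.9101
Iteration 2:
  x = (6 - (-3.5)·0.1199 - (0.7)·0.7334 - (-1)·-0.9101) / (9.2) = 0.5431
  y = (3 - (1)·0.5431 - (3)·0.7334 - (-2.3)·-0.9101) / (10.3) = -0.1783
  z = (4 - (0.4)·0.5431 - (-1)·-0.1783 - (-1)·-0.9101) / (6.4) = 0.4210
  w = (-7 - (1)·0.5431 - (4)·-0.1783 - (2)·0.4210) / (11) = -0.6974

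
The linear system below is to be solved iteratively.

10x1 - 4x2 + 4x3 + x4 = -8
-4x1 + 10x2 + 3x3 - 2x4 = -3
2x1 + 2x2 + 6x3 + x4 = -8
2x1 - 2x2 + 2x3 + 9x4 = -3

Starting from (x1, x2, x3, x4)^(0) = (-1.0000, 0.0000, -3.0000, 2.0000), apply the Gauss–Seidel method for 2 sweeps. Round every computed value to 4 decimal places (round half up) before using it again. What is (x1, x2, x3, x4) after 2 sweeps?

(0.4366, 0.5681, -1.7228, 0.0787)

Iteration 1:
  x1 = (-8 - (-4)·0.0000 - (4)·-3.0000 - (1)·2.0000) / (10) = 0.2000
  x2 = (-3 - (-4)·0.2000 - (3)·-3.0000 - (-2)·2.0000) / (10) = 1.0800
  x3 = (-8 - (2)·0.2000 - (2)·1.0800 - (1)·2.0000) / (6) = -2.0933
  x4 = (-3 - (2)·0.2000 - (-2)·1.0800 - (2)·-2.0933) / (9) = 0.3274
Iteration 2:
  x1 = (-8 - (-4)·1.0800 - (4)·-2.0933 - (1)·0.3274) / (10) = 0.4366
  x2 = (-3 - (-4)·0.4366 - (3)·-2.0933 - (-2)·0.3274) / (10) = 0.5681
  x3 = (-8 - (2)·0.4366 - (2)·0.5681 - (1)·0.3274) / (6) = -1.7228
  x4 = (-3 - (2)·0.4366 - (-2)·0.5681 - (2)·-1.7228) / (9) = 0.0787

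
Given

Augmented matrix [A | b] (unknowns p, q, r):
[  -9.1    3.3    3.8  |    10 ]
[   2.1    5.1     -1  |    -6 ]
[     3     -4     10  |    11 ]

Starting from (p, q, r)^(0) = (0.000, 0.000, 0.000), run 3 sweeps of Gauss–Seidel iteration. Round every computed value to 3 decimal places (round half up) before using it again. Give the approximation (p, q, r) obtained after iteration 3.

(-0.841, -0.609, 1.109)

Iteration 1:
  p = (10 - (3.3)·0.000 - (3.8)·0.000) / (-9.1) = -1.099
  q = (-6 - (2.1)·-1.099 - (-1)·0.000) / (5.1) = -0.724
  r = (11 - (3)·-1.099 - (-4)·-0.724) / (10) = 1.140
Iteration 2:
  p = (10 - (3.3)·-0.724 - (3.8)·1.140) / (-9.1) = -0.885
  q = (-6 - (2.1)·-0.885 - (-1)·1.140) / (5.1) = -0.589
  r = (11 - (3)·-0.885 - (-4)·-0.589) / (10) = 1.130
Iteration 3:
  p = (10 - (3.3)·-0.589 - (3.8)·1.130) / (-9.1) = -0.841
  q = (-6 - (2.1)·-0.841 - (-1)·1.130) / (5.1) = -0.609
  r = (11 - (3)·-0.841 - (-4)·-0.609) / (10) = 1.109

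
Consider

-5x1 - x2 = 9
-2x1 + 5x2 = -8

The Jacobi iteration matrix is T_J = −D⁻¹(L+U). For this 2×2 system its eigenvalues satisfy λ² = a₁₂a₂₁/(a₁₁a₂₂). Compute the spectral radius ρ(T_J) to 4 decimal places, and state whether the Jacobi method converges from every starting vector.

a₁₂a₂₁/(a₁₁a₂₂) = (-1)·(-2) / ((-5)·(5)) = -0.080000
ρ = √|-0.080000| = √0.080000 = 0.2828
ρ < 1, so Jacobi converges

0.2828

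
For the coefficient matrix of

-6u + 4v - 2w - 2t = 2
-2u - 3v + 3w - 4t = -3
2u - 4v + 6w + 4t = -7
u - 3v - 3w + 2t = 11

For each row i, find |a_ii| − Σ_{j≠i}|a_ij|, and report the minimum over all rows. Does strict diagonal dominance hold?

row 1: |-6| − (4+2+2) = -2
row 2: |-3| − (2+3+4) = -6
row 3: |6| − (2+4+4) = -4
row 4: |2| − (1+3+3) = -5
minimum over rows = -6 → not strictly diagonally dominant

-6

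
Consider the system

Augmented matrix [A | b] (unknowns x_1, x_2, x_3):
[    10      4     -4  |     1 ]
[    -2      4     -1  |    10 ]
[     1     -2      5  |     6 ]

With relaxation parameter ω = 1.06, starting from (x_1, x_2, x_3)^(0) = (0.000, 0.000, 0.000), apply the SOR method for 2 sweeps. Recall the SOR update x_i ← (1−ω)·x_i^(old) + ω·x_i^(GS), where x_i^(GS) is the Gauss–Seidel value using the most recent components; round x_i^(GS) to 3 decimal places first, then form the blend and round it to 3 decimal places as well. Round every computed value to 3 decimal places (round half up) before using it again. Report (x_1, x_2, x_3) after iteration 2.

Iteration 1:
  x_1: GS value = (1 - (4)·0.000 - (-4)·0.000) / (10) = 0.100;  x_1 ← (1−ω)·0.000 + ω·0.100 = 0.106
  x_2: GS value = (10 - (-2)·0.106 - (-1)·0.000) / (4) = 2.553;  x_2 ← (1−ω)·0.000 + ω·2.553 = 2.706
  x_3: GS value = (6 - (1)·0.106 - (-2)·2.706) / (5) = 2.261;  x_3 ← (1−ω)·0.000 + ω·2.261 = 2.397
Iteration 2:
  x_1: GS value = (1 - (4)·2.706 - (-4)·2.397) / (10) = -0.024;  x_1 ← (1−ω)·0.106 + ω·-0.024 = -0.032
  x_2: GS value = (10 - (-2)·-0.032 - (-1)·2.397) / (4) = 3.083;  x_2 ← (1−ω)·2.706 + ω·3.083 = 3.106
  x_3: GS value = (6 - (1)·-0.032 - (-2)·3.106) / (5) = 2.449;  x_3 ← (1−ω)·2.397 + ω·2.449 = 2.452

(-0.032, 3.106, 2.452)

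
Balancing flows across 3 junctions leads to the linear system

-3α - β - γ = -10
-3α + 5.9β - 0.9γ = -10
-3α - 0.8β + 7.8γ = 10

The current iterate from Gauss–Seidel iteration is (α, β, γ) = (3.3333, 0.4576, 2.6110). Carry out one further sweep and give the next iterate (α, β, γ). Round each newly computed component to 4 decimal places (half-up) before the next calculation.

One sweep:
  α = (-10 - (-1)·0.4576 - (-1)·2.6110) / (-3) = 2.3105
  β = (-10 - (-3)·2.3105 - (-0.9)·2.6110) / (5.9) = -0.1218
  γ = (10 - (-3)·2.3105 - (-0.8)·-0.1218) / (7.8) = 2.1582

(2.3105, -0.1218, 2.1582)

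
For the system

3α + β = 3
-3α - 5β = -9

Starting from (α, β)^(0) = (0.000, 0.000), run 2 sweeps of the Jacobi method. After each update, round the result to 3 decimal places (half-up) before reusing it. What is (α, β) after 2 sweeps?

(0.400, 1.200)

Iteration 1:
  α = (3 - (1)·0.000) / (3) = 1.000
  β = (-9 - (-3)·0.000) / (-5) = 1.800
Iteration 2:
  α = (3 - (1)·1.800) / (3) = 0.400
  β = (-9 - (-3)·1.000) / (-5) = 1.200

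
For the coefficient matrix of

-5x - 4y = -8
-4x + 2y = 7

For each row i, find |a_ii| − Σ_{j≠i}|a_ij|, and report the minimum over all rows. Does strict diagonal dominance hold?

row 1: |-5| − (4) = 1
row 2: |2| − (4) = -2
minimum over rows = -2 → not strictly diagonally dominant

-2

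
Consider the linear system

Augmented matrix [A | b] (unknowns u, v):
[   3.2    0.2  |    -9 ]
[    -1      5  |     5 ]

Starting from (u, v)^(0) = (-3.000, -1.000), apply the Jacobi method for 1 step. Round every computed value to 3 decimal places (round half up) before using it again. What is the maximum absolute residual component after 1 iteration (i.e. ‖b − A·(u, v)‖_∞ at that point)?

Iteration 1:
  u = (-9 - (0.2)·-1.000) / (3.2) = -2.750
  v = (5 - (-1)·-3.000) / (5) = 0.400
Residual b − A·x = (-0.280, 0.250); ∞-norm = 0.280

0.280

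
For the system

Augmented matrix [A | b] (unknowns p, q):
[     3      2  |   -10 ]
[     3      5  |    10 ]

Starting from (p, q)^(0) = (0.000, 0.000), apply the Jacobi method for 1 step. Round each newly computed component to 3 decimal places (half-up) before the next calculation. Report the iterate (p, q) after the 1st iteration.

(-3.333, 2.000)

Iteration 1:
  p = (-10 - (2)·0.000) / (3) = -3.333
  q = (10 - (3)·0.000) / (5) = 2.000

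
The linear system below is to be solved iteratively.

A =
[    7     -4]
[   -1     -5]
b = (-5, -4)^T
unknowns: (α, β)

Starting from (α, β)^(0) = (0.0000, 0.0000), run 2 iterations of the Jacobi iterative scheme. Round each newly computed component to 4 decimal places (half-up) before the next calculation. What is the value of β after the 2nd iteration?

0.9429

Iteration 1:
  α = (-5 - (-4)·0.0000) / (7) = -0.7143
  β = (-4 - (-1)·0.0000) / (-5) = 0.8000
Iteration 2:
  α = (-5 - (-4)·0.8000) / (7) = -0.2571
  β = (-4 - (-1)·-0.7143) / (-5) = 0.9429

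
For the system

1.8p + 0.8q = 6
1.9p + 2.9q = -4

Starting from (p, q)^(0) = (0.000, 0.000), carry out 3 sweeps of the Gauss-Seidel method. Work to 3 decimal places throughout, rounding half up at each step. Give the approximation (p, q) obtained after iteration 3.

Iteration 1:
  p = (6 - (0.8)·0.000) / (1.8) = 3.333
  q = (-4 - (1.9)·3.333) / (2.9) = -3.563
Iteration 2:
  p = (6 - (0.8)·-3.563) / (1.8) = 4.917
  q = (-4 - (1.9)·4.917) / (2.9) = -4.601
Iteration 3:
  p = (6 - (0.8)·-4.601) / (1.8) = 5.378
  q = (-4 - (1.9)·5.378) / (2.9) = -4.903

(5.378, -4.903)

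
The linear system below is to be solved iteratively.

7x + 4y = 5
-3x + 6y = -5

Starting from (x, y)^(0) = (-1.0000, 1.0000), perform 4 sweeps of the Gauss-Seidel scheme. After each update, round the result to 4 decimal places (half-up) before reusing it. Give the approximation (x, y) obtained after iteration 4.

Iteration 1:
  x = (5 - (4)·1.0000) / (7) = 0.1429
  y = (-5 - (-3)·0.1429) / (6) = -0.7619
Iteration 2:
  x = (5 - (4)·-0.7619) / (7) = 1.1497
  y = (-5 - (-3)·1.1497) / (6) = -0.2585
Iteration 3:
  x = (5 - (4)·-0.2585) / (7) = 0.8620
  y = (-5 - (-3)·0.8620) / (6) = -0.4023
Iteration 4:
  x = (5 - (4)·-0.4023) / (7) = 0.9442
  y = (-5 - (-3)·0.9442) / (6) = -0.3612

(0.9442, -0.3612)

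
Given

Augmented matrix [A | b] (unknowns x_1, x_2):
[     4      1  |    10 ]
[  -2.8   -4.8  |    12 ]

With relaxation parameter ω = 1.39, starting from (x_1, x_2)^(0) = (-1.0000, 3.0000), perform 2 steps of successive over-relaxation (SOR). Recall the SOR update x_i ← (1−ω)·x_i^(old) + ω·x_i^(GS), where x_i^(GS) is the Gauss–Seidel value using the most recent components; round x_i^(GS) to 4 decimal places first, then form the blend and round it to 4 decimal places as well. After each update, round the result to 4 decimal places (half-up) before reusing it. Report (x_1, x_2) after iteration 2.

Iteration 1:
  x_1: GS value = (10 - (1)·3.0000) / (4) = 1.7500;  x_1 ← (1−ω)·-1.0000 + ω·1.7500 = 2.8225
  x_2: GS value = (12 - (-2.8)·2.8225) / (-4.8) = -4.1465;  x_2 ← (1−ω)·3.0000 + ω·-4.1465 = -6.9336
Iteration 2:
  x_1: GS value = (10 - (1)·-6.9336) / (4) = 4.2334;  x_1 ← (1−ω)·2.8225 + ω·4.2334 = 4.7837
  x_2: GS value = (12 - (-2.8)·4.7837) / (-4.8) = -5.2905;  x_2 ← (1−ω)·-6.9336 + ω·-5.2905 = -4.6497

(4.7837, -4.6497)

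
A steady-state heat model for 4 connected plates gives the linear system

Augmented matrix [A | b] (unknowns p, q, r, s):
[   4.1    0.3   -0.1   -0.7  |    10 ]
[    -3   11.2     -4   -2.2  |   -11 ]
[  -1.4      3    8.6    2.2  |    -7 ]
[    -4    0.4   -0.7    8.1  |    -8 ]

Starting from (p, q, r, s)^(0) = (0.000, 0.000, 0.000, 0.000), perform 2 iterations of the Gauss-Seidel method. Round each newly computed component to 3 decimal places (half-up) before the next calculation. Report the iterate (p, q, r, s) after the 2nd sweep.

Iteration 1:
  p = (10 - (0.3)·0.000 - (-0.1)·0.000 - (-0.7)·0.000) / (4.1) = 2.439
  q = (-11 - (-3)·2.439 - (-4)·0.000 - (-2.2)·0.000) / (11.2) = -0.329
  r = (-7 - (-1.4)·2.439 - (3)·-0.329 - (2.2)·0.000) / (8.6) = -0.302
  s = (-8 - (-4)·2.439 - (0.4)·-0.329 - (-0.7)·-0.302) / (8.1) = 0.207
Iteration 2:
  p = (10 - (0.3)·-0.329 - (-0.1)·-0.302 - (-0.7)·0.207) / (4.1) = 2.491
  q = (-11 - (-3)·2.491 - (-4)·-0.302 - (-2.2)·0.207) / (11.2) = -0.382
  r = (-7 - (-1.4)·2.491 - (3)·-0.382 - (2.2)·0.207) / (8.6) = -0.328
  s = (-8 - (-4)·2.491 - (0.4)·-0.382 - (-0.7)·-0.328) / (8.1) = 0.233

(2.491, -0.382, -0.328, 0.233)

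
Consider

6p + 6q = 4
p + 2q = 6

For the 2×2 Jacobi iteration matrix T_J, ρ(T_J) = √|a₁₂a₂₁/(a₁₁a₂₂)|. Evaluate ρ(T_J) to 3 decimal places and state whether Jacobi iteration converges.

0.707

a₁₂a₂₁/(a₁₁a₂₂) = (6)·(1) / ((6)·(2)) = 0.500000
ρ = √|0.500000| = √0.500000 = 0.707
ρ < 1, so Jacobi converges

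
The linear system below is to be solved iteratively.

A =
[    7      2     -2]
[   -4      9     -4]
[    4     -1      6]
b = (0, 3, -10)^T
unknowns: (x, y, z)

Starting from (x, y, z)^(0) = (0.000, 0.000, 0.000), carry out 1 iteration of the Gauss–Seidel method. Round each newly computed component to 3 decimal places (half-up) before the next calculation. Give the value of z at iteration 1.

-1.611

Iteration 1:
  x = (0 - (2)·0.000 - (-2)·0.000) / (7) = 0.000
  y = (3 - (-4)·0.000 - (-4)·0.000) / (9) = 0.333
  z = (-10 - (4)·0.000 - (-1)·0.333) / (6) = -1.611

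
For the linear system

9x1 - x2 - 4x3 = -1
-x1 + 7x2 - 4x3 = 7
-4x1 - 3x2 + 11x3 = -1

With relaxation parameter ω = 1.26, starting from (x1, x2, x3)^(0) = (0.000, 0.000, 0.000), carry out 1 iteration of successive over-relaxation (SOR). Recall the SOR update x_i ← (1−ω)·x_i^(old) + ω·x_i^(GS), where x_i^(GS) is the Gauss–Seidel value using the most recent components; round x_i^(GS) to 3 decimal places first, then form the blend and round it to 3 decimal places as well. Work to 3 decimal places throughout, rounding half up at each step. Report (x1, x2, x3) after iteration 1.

Iteration 1:
  x1: GS value = (-1 - (-1)·0.000 - (-4)·0.000) / (9) = -0.111;  x1 ← (1−ω)·0.000 + ω·-0.111 = -0.140
  x2: GS value = (7 - (-1)·-0.140 - (-4)·0.000) / (7) = 0.980;  x2 ← (1−ω)·0.000 + ω·0.980 = 1.235
  x3: GS value = (-1 - (-4)·-0.140 - (-3)·1.235) / (11) = 0.195;  x3 ← (1−ω)·0.000 + ω·0.195 = 0.246

(-0.140, 1.235, 0.246)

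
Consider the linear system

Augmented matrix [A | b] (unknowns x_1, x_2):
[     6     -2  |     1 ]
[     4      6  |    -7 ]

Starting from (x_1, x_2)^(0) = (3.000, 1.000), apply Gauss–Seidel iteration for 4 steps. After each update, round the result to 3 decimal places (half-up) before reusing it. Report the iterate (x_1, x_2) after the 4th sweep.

(-0.189, -1.041)

Iteration 1:
  x_1 = (1 - (-2)·1.000) / (6) = 0.500
  x_2 = (-7 - (4)·0.500) / (6) = -1.500
Iteration 2:
  x_1 = (1 - (-2)·-1.500) / (6) = -0.333
  x_2 = (-7 - (4)·-0.333) / (6) = -0.945
Iteration 3:
  x_1 = (1 - (-2)·-0.945) / (6) = -0.148
  x_2 = (-7 - (4)·-0.148) / (6) = -1.068
Iteration 4:
  x_1 = (1 - (-2)·-1.068) / (6) = -0.189
  x_2 = (-7 - (4)·-0.189) / (6) = -1.041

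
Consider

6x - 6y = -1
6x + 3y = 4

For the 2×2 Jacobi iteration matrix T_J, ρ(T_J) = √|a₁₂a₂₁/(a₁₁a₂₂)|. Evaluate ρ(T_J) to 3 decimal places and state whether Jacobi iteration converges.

a₁₂a₂₁/(a₁₁a₂₂) = (-6)·(6) / ((6)·(3)) = -2.000000
ρ = √|-2.000000| = √2.000000 = 1.414
ρ > 1, so Jacobi diverges

1.414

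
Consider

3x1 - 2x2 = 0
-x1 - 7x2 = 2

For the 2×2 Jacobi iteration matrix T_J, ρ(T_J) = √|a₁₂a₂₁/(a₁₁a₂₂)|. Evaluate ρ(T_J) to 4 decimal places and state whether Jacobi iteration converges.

a₁₂a₂₁/(a₁₁a₂₂) = (-2)·(-1) / ((3)·(-7)) = -0.095238
ρ = √|-0.095238| = √0.095238 = 0.3086
ρ < 1, so Jacobi converges

0.3086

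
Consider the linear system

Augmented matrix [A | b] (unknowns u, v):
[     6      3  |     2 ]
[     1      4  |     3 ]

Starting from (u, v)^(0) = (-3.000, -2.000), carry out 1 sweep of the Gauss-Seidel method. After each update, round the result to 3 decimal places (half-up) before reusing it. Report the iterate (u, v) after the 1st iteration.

Iteration 1:
  u = (2 - (3)·-2.000) / (6) = 1.333
  v = (3 - (1)·1.333) / (4) = 0.417

(1.333, 0.417)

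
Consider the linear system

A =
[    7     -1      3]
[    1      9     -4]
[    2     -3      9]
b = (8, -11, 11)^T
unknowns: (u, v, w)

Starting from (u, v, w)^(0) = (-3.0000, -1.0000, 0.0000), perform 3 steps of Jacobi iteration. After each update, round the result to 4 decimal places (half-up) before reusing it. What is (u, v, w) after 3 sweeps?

Iteration 1:
  u = (8 - (-1)·-1.0000 - (3)·0.0000) / (7) = 1.0000
  v = (-11 - (1)·-3.0000 - (-4)·0.0000) / (9) = -0.8889
  w = (11 - (2)·-3.0000 - (-3)·-1.0000) / (9) = 1.5556
Iteration 2:
  u = (8 - (-1)·-0.8889 - (3)·1.5556) / (7) = 0.3492
  v = (-11 - (1)·1.0000 - (-4)·1.5556) / (9) = -0.6420
  w = (11 - (2)·1.0000 - (-3)·-0.8889) / (9) = 0.7037
Iteration 3:
  u = (8 - (-1)·-0.6420 - (3)·0.7037) / (7) = 0.7496
  v = (-11 - (1)·0.3492 - (-4)·0.7037) / (9) = -0.9483
  w = (11 - (2)·0.3492 - (-3)·-0.6420) / (9) = 0.9306

(0.7496, -0.9483, 0.9306)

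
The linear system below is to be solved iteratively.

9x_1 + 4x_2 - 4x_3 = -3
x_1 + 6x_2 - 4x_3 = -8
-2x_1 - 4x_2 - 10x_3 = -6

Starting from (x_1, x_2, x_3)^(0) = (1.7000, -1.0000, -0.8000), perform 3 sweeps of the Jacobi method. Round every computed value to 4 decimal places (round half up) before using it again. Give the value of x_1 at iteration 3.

Iteration 1:
  x_1 = (-3 - (4)·-1.0000 - (-4)·-0.8000) / (9) = -0.2444
  x_2 = (-8 - (1)·1.7000 - (-4)·-0.8000) / (6) = -2.1500
  x_3 = (-6 - (-2)·1.7000 - (-4)·-1.0000) / (-10) = 0.6600
Iteration 2:
  x_1 = (-3 - (4)·-2.1500 - (-4)·0.6600) / (9) = 0.9156
  x_2 = (-8 - (1)·-0.2444 - (-4)·0.6600) / (6) = -0.8526
  x_3 = (-6 - (-2)·-0.2444 - (-4)·-2.1500) / (-10) = 1.5089
Iteration 3:
  x_1 = (-3 - (4)·-0.8526 - (-4)·1.5089) / (9) = 0.7162
  x_2 = (-8 - (1)·0.9156 - (-4)·1.5089) / (6) = -0.4800
  x_3 = (-6 - (-2)·0.9156 - (-4)·-0.8526) / (-10) = 0.7579

0.7162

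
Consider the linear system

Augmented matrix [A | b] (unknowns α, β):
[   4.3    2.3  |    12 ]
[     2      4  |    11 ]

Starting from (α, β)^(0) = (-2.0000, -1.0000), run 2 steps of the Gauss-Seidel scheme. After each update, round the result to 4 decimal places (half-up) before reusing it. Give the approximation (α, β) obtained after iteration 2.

(2.2092, 1.6454)

Iteration 1:
  α = (12 - (2.3)·-1.0000) / (4.3) = 3.3256
  β = (11 - (2)·3.3256) / (4) = 1.0872
Iteration 2:
  α = (12 - (2.3)·1.0872) / (4.3) = 2.2092
  β = (11 - (2)·2.2092) / (4) = 1.6454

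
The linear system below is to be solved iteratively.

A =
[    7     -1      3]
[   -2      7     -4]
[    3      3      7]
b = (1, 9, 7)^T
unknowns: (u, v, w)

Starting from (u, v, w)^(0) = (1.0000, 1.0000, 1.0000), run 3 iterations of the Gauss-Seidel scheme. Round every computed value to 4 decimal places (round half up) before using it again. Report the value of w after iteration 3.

Iteration 1:
  u = (1 - (-1)·1.0000 - (3)·1.0000) / (7) = -0.1429
  v = (9 - (-2)·-0.1429 - (-4)·1.0000) / (7) = 1.8163
  w = (7 - (3)·-0.1429 - (3)·1.8163) / (7) = 0.2828
Iteration 2:
  u = (1 - (-1)·1.8163 - (3)·0.2828) / (7) = 0.2811
  v = (9 - (-2)·0.2811 - (-4)·0.2828) / (7) = 1.5276
  w = (7 - (3)·0.2811 - (3)·1.5276) / (7) = 0.2248
Iteration 3:
  u = (1 - (-1)·1.5276 - (3)·0.2248) / (7) = 0.2647
  v = (9 - (-2)·0.2647 - (-4)·0.2248) / (7) = 1.4898
  w = (7 - (3)·0.2647 - (3)·1.4898) / (7) = 0.2481

0.2481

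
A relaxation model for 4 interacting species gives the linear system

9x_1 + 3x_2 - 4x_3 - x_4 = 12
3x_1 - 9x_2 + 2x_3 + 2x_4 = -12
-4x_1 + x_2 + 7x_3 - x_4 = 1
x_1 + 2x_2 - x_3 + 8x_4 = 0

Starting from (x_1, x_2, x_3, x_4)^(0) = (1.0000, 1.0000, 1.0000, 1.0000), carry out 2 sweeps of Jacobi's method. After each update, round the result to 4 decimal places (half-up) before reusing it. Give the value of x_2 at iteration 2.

Iteration 1:
  x_1 = (12 - (3)·1.0000 - (-4)·1.0000 - (-1)·1.0000) / (9) = 1.5556
  x_2 = (-12 - (3)·1.0000 - (2)·1.0000 - (2)·1.0000) / (-9) = 2.1111
  x_3 = (1 - (-4)·1.0000 - (1)·1.0000 - (-1)·1.0000) / (7) = 0.7143
  x_4 = (0 - (1)·1.0000 - (2)·1.0000 - (-1)·1.0000) / (8) = -0.2500
Iteration 2:
  x_1 = (12 - (3)·2.1111 - (-4)·0.7143 - (-1)·-0.2500) / (9) = 0.9193
  x_2 = (-12 - (3)·1.5556 - (2)·0.7143 - (2)·-0.2500) / (-9) = 1.9550
  x_3 = (1 - (-4)·1.5556 - (1)·2.1111 - (-1)·-0.2500) / (7) = 0.6945
  x_4 = (0 - (1)·1.5556 - (2)·2.1111 - (-1)·0.7143) / (8) = -0.6329

1.9550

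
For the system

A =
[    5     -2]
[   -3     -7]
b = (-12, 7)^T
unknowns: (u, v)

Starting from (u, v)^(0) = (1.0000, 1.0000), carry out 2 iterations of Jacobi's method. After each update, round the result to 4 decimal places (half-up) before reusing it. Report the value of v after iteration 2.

-0.1429

Iteration 1:
  u = (-12 - (-2)·1.0000) / (5) = -2.0000
  v = (7 - (-3)·1.0000) / (-7) = -1.4286
Iteration 2:
  u = (-12 - (-2)·-1.4286) / (5) = -2.9714
  v = (7 - (-3)·-2.0000) / (-7) = -0.1429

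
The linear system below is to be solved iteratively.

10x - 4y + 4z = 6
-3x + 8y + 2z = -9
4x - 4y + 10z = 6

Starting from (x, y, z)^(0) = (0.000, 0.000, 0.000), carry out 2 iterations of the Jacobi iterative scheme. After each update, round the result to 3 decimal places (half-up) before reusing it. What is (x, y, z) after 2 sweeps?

(-0.090, -1.050, -0.090)

Iteration 1:
  x = (6 - (-4)·0.000 - (4)·0.000) / (10) = 0.600
  y = (-9 - (-3)·0.000 - (2)·0.000) / (8) = -1.125
  z = (6 - (4)·0.000 - (-4)·0.000) / (10) = 0.600
Iteration 2:
  x = (6 - (-4)·-1.125 - (4)·0.600) / (10) = -0.090
  y = (-9 - (-3)·0.600 - (2)·0.600) / (8) = -1.050
  z = (6 - (4)·0.600 - (-4)·-1.125) / (10) = -0.090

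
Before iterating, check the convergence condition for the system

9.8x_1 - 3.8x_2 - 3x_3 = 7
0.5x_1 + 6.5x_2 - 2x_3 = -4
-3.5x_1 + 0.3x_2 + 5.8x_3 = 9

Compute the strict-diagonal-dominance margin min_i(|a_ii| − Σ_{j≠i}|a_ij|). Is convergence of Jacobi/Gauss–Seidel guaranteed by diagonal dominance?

2

row 1: |9.8| − (3.8+3) = 3
row 2: |6.5| − (0.5+2) = 4
row 3: |5.8| − (3.5+0.3) = 2
minimum over rows = 2 → strictly diagonally dominant (convergence guaranteed)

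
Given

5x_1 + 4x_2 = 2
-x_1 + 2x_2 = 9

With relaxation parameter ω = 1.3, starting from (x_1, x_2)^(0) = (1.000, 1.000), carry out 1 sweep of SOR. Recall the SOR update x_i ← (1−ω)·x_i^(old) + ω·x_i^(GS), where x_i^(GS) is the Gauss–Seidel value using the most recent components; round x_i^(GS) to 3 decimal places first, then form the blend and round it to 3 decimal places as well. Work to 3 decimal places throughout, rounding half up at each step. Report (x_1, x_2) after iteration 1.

(-0.820, 5.017)

Iteration 1:
  x_1: GS value = (2 - (4)·1.000) / (5) = -0.400;  x_1 ← (1−ω)·1.000 + ω·-0.400 = -0.820
  x_2: GS value = (9 - (-1)·-0.820) / (2) = 4.090;  x_2 ← (1−ω)·1.000 + ω·4.090 = 5.017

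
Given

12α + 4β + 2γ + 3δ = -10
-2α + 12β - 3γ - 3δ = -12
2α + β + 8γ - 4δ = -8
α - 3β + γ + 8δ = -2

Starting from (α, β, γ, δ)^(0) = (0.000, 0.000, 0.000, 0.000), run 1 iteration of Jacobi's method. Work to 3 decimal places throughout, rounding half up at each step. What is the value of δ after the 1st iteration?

Iteration 1:
  α = (-10 - (4)·0.000 - (2)·0.000 - (3)·0.000) / (12) = -0.833
  β = (-12 - (-2)·0.000 - (-3)·0.000 - (-3)·0.000) / (12) = -1.000
  γ = (-8 - (2)·0.000 - (1)·0.000 - (-4)·0.000) / (8) = -1.000
  δ = (-2 - (1)·0.000 - (-3)·0.000 - (1)·0.000) / (8) = -0.250

-0.250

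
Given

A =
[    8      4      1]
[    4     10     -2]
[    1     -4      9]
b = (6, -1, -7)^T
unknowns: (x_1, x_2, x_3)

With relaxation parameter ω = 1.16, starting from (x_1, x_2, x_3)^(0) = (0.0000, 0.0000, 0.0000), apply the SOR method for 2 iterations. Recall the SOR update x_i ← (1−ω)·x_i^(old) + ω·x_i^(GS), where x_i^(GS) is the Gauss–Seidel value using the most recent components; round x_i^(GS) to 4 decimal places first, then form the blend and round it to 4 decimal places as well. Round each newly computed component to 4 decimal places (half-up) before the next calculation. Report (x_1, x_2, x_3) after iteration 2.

Iteration 1:
  x_1: GS value = (6 - (4)·0.0000 - (1)·0.0000) / (8) = 0.7500;  x_1 ← (1−ω)·0.0000 + ω·0.7500 = 0.8700
  x_2: GS value = (-1 - (4)·0.8700 - (-2)·0.0000) / (10) = -0.4480;  x_2 ← (1−ω)·0.0000 + ω·-0.4480 = -0.5197
  x_3: GS value = (-7 - (1)·0.8700 - (-4)·-0.5197) / (9) = -1.1054;  x_3 ← (1−ω)·0.0000 + ω·-1.1054 = -1.2823
Iteration 2:
  x_1: GS value = (6 - (4)·-0.5197 - (1)·-1.2823) / (8) = 1.1701;  x_1 ← (1−ω)·0.8700 + ω·1.1701 = 1.2181
  x_2: GS value = (-1 - (4)·1.2181 - (-2)·-1.2823) / (10) = -0.8437;  x_2 ← (1−ω)·-0.5197 + ω·-0.8437 = -0.8955
  x_3: GS value = (-7 - (1)·1.2181 - (-4)·-0.8955) / (9) = -1.3111;  x_3 ← (1−ω)·-1.2823 + ω·-1.3111 = -1.3157

(1.2181, -0.8955, -1.3157)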